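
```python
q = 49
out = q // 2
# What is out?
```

Trace (tracking out):
q = 49  # -> q = 49
out = q // 2  # -> out = 24

Answer: 24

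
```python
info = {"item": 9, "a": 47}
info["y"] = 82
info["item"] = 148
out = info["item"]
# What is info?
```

Answer: {'item': 148, 'a': 47, 'y': 82}

Derivation:
Trace (tracking info):
info = {'item': 9, 'a': 47}  # -> info = {'item': 9, 'a': 47}
info['y'] = 82  # -> info = {'item': 9, 'a': 47, 'y': 82}
info['item'] = 148  # -> info = {'item': 148, 'a': 47, 'y': 82}
out = info['item']  # -> out = 148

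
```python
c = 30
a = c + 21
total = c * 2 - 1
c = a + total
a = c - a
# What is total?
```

Trace (tracking total):
c = 30  # -> c = 30
a = c + 21  # -> a = 51
total = c * 2 - 1  # -> total = 59
c = a + total  # -> c = 110
a = c - a  # -> a = 59

Answer: 59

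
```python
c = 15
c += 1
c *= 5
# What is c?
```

Trace (tracking c):
c = 15  # -> c = 15
c += 1  # -> c = 16
c *= 5  # -> c = 80

Answer: 80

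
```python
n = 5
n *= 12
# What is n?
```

Trace (tracking n):
n = 5  # -> n = 5
n *= 12  # -> n = 60

Answer: 60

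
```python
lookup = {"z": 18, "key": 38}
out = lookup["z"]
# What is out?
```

Trace (tracking out):
lookup = {'z': 18, 'key': 38}  # -> lookup = {'z': 18, 'key': 38}
out = lookup['z']  # -> out = 18

Answer: 18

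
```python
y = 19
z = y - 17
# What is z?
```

Trace (tracking z):
y = 19  # -> y = 19
z = y - 17  # -> z = 2

Answer: 2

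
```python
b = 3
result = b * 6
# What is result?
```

Answer: 18

Derivation:
Trace (tracking result):
b = 3  # -> b = 3
result = b * 6  # -> result = 18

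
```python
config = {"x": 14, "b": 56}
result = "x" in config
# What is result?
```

Trace (tracking result):
config = {'x': 14, 'b': 56}  # -> config = {'x': 14, 'b': 56}
result = 'x' in config  # -> result = True

Answer: True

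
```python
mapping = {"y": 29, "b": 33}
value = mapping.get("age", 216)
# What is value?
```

Answer: 216

Derivation:
Trace (tracking value):
mapping = {'y': 29, 'b': 33}  # -> mapping = {'y': 29, 'b': 33}
value = mapping.get('age', 216)  # -> value = 216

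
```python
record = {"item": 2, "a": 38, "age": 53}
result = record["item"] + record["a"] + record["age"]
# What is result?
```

Answer: 93

Derivation:
Trace (tracking result):
record = {'item': 2, 'a': 38, 'age': 53}  # -> record = {'item': 2, 'a': 38, 'age': 53}
result = record['item'] + record['a'] + record['age']  # -> result = 93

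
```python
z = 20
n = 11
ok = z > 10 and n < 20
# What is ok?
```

Trace (tracking ok):
z = 20  # -> z = 20
n = 11  # -> n = 11
ok = z > 10 and n < 20  # -> ok = True

Answer: True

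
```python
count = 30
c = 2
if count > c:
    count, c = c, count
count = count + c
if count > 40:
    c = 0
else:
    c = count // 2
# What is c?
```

Trace (tracking c):
count = 30  # -> count = 30
c = 2  # -> c = 2
if count > c:  # condition is True
    count, c = (c, count)  # -> count = 2, c = 30
count = count + c  # -> count = 32
if count > 40:  # condition is False
else:
    c = count // 2  # -> c = 16

Answer: 16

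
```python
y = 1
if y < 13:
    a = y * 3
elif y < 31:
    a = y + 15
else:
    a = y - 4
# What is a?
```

Answer: 3

Derivation:
Trace (tracking a):
y = 1  # -> y = 1
if y < 13:  # condition is True
    a = y * 3  # -> a = 3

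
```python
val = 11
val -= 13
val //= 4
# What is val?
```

Answer: -1

Derivation:
Trace (tracking val):
val = 11  # -> val = 11
val -= 13  # -> val = -2
val //= 4  # -> val = -1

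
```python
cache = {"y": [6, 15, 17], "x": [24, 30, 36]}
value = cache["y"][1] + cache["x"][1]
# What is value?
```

Answer: 45

Derivation:
Trace (tracking value):
cache = {'y': [6, 15, 17], 'x': [24, 30, 36]}  # -> cache = {'y': [6, 15, 17], 'x': [24, 30, 36]}
value = cache['y'][1] + cache['x'][1]  # -> value = 45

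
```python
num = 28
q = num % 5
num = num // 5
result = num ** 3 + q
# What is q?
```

Trace (tracking q):
num = 28  # -> num = 28
q = num % 5  # -> q = 3
num = num // 5  # -> num = 5
result = num ** 3 + q  # -> result = 128

Answer: 3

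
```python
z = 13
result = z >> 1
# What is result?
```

Trace (tracking result):
z = 13  # -> z = 13
result = z >> 1  # -> result = 6

Answer: 6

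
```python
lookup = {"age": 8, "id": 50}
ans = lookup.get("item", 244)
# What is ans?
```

Answer: 244

Derivation:
Trace (tracking ans):
lookup = {'age': 8, 'id': 50}  # -> lookup = {'age': 8, 'id': 50}
ans = lookup.get('item', 244)  # -> ans = 244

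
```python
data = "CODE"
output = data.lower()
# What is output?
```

Trace (tracking output):
data = 'CODE'  # -> data = 'CODE'
output = data.lower()  # -> output = 'code'

Answer: 'code'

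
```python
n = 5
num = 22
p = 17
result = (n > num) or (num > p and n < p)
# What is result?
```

Trace (tracking result):
n = 5  # -> n = 5
num = 22  # -> num = 22
p = 17  # -> p = 17
result = n > num or (num > p and n < p)  # -> result = True

Answer: True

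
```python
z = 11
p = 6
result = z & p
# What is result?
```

Answer: 2

Derivation:
Trace (tracking result):
z = 11  # -> z = 11
p = 6  # -> p = 6
result = z & p  # -> result = 2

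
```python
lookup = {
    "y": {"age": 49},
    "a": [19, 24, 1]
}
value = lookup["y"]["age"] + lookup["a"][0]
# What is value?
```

Trace (tracking value):
lookup = {'y': {'age': 49}, 'a': [19, 24, 1]}  # -> lookup = {'y': {'age': 49}, 'a': [19, 24, 1]}
value = lookup['y']['age'] + lookup['a'][0]  # -> value = 68

Answer: 68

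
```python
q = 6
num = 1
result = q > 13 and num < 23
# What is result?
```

Trace (tracking result):
q = 6  # -> q = 6
num = 1  # -> num = 1
result = q > 13 and num < 23  # -> result = False

Answer: False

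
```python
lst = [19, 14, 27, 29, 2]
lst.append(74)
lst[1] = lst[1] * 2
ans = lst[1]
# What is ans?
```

Trace (tracking ans):
lst = [19, 14, 27, 29, 2]  # -> lst = [19, 14, 27, 29, 2]
lst.append(74)  # -> lst = [19, 14, 27, 29, 2, 74]
lst[1] = lst[1] * 2  # -> lst = [19, 28, 27, 29, 2, 74]
ans = lst[1]  # -> ans = 28

Answer: 28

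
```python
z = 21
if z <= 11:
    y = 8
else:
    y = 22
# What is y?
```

Answer: 22

Derivation:
Trace (tracking y):
z = 21  # -> z = 21
if z <= 11:  # condition is False
else:
    y = 22  # -> y = 22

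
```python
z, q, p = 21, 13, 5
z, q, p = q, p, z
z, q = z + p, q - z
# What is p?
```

Trace (tracking p):
z, q, p = (21, 13, 5)  # -> z = 21, q = 13, p = 5
z, q, p = (q, p, z)  # -> z = 13, q = 5, p = 21
z, q = (z + p, q - z)  # -> z = 34, q = -8

Answer: 21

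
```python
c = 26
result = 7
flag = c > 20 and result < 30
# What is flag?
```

Answer: True

Derivation:
Trace (tracking flag):
c = 26  # -> c = 26
result = 7  # -> result = 7
flag = c > 20 and result < 30  # -> flag = True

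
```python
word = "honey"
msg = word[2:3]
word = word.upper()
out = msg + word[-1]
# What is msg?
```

Answer: 'n'

Derivation:
Trace (tracking msg):
word = 'honey'  # -> word = 'honey'
msg = word[2:3]  # -> msg = 'n'
word = word.upper()  # -> word = 'HONEY'
out = msg + word[-1]  # -> out = 'nY'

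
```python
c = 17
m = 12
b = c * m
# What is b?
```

Answer: 204

Derivation:
Trace (tracking b):
c = 17  # -> c = 17
m = 12  # -> m = 12
b = c * m  # -> b = 204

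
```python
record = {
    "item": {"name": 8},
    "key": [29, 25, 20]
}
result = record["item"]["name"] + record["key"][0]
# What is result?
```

Trace (tracking result):
record = {'item': {'name': 8}, 'key': [29, 25, 20]}  # -> record = {'item': {'name': 8}, 'key': [29, 25, 20]}
result = record['item']['name'] + record['key'][0]  # -> result = 37

Answer: 37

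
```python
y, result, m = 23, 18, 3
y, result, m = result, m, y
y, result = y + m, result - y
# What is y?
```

Answer: 41

Derivation:
Trace (tracking y):
y, result, m = (23, 18, 3)  # -> y = 23, result = 18, m = 3
y, result, m = (result, m, y)  # -> y = 18, result = 3, m = 23
y, result = (y + m, result - y)  # -> y = 41, result = -15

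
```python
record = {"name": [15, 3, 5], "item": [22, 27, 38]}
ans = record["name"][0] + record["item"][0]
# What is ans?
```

Trace (tracking ans):
record = {'name': [15, 3, 5], 'item': [22, 27, 38]}  # -> record = {'name': [15, 3, 5], 'item': [22, 27, 38]}
ans = record['name'][0] + record['item'][0]  # -> ans = 37

Answer: 37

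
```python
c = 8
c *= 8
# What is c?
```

Answer: 64

Derivation:
Trace (tracking c):
c = 8  # -> c = 8
c *= 8  # -> c = 64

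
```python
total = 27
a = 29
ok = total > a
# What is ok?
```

Trace (tracking ok):
total = 27  # -> total = 27
a = 29  # -> a = 29
ok = total > a  # -> ok = False

Answer: False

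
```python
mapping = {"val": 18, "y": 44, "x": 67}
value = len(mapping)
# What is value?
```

Answer: 3

Derivation:
Trace (tracking value):
mapping = {'val': 18, 'y': 44, 'x': 67}  # -> mapping = {'val': 18, 'y': 44, 'x': 67}
value = len(mapping)  # -> value = 3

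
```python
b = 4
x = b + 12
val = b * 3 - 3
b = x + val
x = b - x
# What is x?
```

Answer: 9

Derivation:
Trace (tracking x):
b = 4  # -> b = 4
x = b + 12  # -> x = 16
val = b * 3 - 3  # -> val = 9
b = x + val  # -> b = 25
x = b - x  # -> x = 9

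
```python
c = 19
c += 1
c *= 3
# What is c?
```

Trace (tracking c):
c = 19  # -> c = 19
c += 1  # -> c = 20
c *= 3  # -> c = 60

Answer: 60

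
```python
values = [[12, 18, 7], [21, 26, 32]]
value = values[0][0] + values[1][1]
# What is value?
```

Answer: 38

Derivation:
Trace (tracking value):
values = [[12, 18, 7], [21, 26, 32]]  # -> values = [[12, 18, 7], [21, 26, 32]]
value = values[0][0] + values[1][1]  # -> value = 38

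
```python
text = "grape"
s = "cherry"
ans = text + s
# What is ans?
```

Answer: 'grapecherry'

Derivation:
Trace (tracking ans):
text = 'grape'  # -> text = 'grape'
s = 'cherry'  # -> s = 'cherry'
ans = text + s  # -> ans = 'grapecherry'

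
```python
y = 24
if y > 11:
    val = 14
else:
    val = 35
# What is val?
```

Answer: 14

Derivation:
Trace (tracking val):
y = 24  # -> y = 24
if y > 11:  # condition is True
    val = 14  # -> val = 14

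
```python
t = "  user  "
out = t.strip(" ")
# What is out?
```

Trace (tracking out):
t = '  user  '  # -> t = '  user  '
out = t.strip(' ')  # -> out = 'user'

Answer: 'user'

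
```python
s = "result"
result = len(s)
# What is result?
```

Trace (tracking result):
s = 'result'  # -> s = 'result'
result = len(s)  # -> result = 6

Answer: 6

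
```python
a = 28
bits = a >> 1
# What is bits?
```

Answer: 14

Derivation:
Trace (tracking bits):
a = 28  # -> a = 28
bits = a >> 1  # -> bits = 14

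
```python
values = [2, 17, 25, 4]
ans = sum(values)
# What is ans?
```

Answer: 48

Derivation:
Trace (tracking ans):
values = [2, 17, 25, 4]  # -> values = [2, 17, 25, 4]
ans = sum(values)  # -> ans = 48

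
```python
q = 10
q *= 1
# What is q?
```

Trace (tracking q):
q = 10  # -> q = 10
q *= 1  # -> q = 10

Answer: 10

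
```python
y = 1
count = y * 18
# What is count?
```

Answer: 18

Derivation:
Trace (tracking count):
y = 1  # -> y = 1
count = y * 18  # -> count = 18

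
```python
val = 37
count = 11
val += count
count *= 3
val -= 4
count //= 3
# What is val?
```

Answer: 44

Derivation:
Trace (tracking val):
val = 37  # -> val = 37
count = 11  # -> count = 11
val += count  # -> val = 48
count *= 3  # -> count = 33
val -= 4  # -> val = 44
count //= 3  # -> count = 11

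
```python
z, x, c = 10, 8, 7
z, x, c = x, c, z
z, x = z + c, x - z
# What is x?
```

Trace (tracking x):
z, x, c = (10, 8, 7)  # -> z = 10, x = 8, c = 7
z, x, c = (x, c, z)  # -> z = 8, x = 7, c = 10
z, x = (z + c, x - z)  # -> z = 18, x = -1

Answer: -1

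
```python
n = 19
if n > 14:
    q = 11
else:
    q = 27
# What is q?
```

Answer: 11

Derivation:
Trace (tracking q):
n = 19  # -> n = 19
if n > 14:  # condition is True
    q = 11  # -> q = 11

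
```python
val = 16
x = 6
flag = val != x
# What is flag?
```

Trace (tracking flag):
val = 16  # -> val = 16
x = 6  # -> x = 6
flag = val != x  # -> flag = True

Answer: True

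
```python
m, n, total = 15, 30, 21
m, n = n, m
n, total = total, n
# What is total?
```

Answer: 15

Derivation:
Trace (tracking total):
m, n, total = (15, 30, 21)  # -> m = 15, n = 30, total = 21
m, n = (n, m)  # -> m = 30, n = 15
n, total = (total, n)  # -> n = 21, total = 15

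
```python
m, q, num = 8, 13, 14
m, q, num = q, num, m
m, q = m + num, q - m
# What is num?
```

Trace (tracking num):
m, q, num = (8, 13, 14)  # -> m = 8, q = 13, num = 14
m, q, num = (q, num, m)  # -> m = 13, q = 14, num = 8
m, q = (m + num, q - m)  # -> m = 21, q = 1

Answer: 8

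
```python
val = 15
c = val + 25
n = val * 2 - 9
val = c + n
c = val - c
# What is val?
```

Answer: 61

Derivation:
Trace (tracking val):
val = 15  # -> val = 15
c = val + 25  # -> c = 40
n = val * 2 - 9  # -> n = 21
val = c + n  # -> val = 61
c = val - c  # -> c = 21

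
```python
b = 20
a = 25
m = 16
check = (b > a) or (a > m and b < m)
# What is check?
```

Answer: False

Derivation:
Trace (tracking check):
b = 20  # -> b = 20
a = 25  # -> a = 25
m = 16  # -> m = 16
check = b > a or (a > m and b < m)  # -> check = False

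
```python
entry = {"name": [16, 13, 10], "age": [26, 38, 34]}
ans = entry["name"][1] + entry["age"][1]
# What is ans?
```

Answer: 51

Derivation:
Trace (tracking ans):
entry = {'name': [16, 13, 10], 'age': [26, 38, 34]}  # -> entry = {'name': [16, 13, 10], 'age': [26, 38, 34]}
ans = entry['name'][1] + entry['age'][1]  # -> ans = 51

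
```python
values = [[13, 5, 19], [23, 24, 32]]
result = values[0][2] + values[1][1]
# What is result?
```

Trace (tracking result):
values = [[13, 5, 19], [23, 24, 32]]  # -> values = [[13, 5, 19], [23, 24, 32]]
result = values[0][2] + values[1][1]  # -> result = 43

Answer: 43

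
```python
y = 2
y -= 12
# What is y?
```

Trace (tracking y):
y = 2  # -> y = 2
y -= 12  # -> y = -10

Answer: -10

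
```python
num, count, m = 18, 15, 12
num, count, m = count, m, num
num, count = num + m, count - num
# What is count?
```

Trace (tracking count):
num, count, m = (18, 15, 12)  # -> num = 18, count = 15, m = 12
num, count, m = (count, m, num)  # -> num = 15, count = 12, m = 18
num, count = (num + m, count - num)  # -> num = 33, count = -3

Answer: -3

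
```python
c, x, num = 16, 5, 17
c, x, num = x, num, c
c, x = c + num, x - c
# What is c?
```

Trace (tracking c):
c, x, num = (16, 5, 17)  # -> c = 16, x = 5, num = 17
c, x, num = (x, num, c)  # -> c = 5, x = 17, num = 16
c, x = (c + num, x - c)  # -> c = 21, x = 12

Answer: 21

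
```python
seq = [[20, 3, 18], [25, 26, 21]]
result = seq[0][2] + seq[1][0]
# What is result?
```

Trace (tracking result):
seq = [[20, 3, 18], [25, 26, 21]]  # -> seq = [[20, 3, 18], [25, 26, 21]]
result = seq[0][2] + seq[1][0]  # -> result = 43

Answer: 43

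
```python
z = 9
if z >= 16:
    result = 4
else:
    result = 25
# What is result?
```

Trace (tracking result):
z = 9  # -> z = 9
if z >= 16:  # condition is False
else:
    result = 25  # -> result = 25

Answer: 25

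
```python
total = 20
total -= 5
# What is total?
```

Trace (tracking total):
total = 20  # -> total = 20
total -= 5  # -> total = 15

Answer: 15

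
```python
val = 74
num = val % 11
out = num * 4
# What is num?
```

Trace (tracking num):
val = 74  # -> val = 74
num = val % 11  # -> num = 8
out = num * 4  # -> out = 32

Answer: 8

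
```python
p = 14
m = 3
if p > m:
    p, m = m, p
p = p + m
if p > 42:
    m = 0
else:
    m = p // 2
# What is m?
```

Trace (tracking m):
p = 14  # -> p = 14
m = 3  # -> m = 3
if p > m:  # condition is True
    p, m = (m, p)  # -> p = 3, m = 14
p = p + m  # -> p = 17
if p > 42:  # condition is False
else:
    m = p // 2  # -> m = 8

Answer: 8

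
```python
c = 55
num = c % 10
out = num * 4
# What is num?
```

Trace (tracking num):
c = 55  # -> c = 55
num = c % 10  # -> num = 5
out = num * 4  # -> out = 20

Answer: 5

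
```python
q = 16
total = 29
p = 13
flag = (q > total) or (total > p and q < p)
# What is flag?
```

Answer: False

Derivation:
Trace (tracking flag):
q = 16  # -> q = 16
total = 29  # -> total = 29
p = 13  # -> p = 13
flag = q > total or (total > p and q < p)  # -> flag = False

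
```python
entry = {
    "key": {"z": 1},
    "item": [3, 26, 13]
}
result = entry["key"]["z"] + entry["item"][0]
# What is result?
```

Answer: 4

Derivation:
Trace (tracking result):
entry = {'key': {'z': 1}, 'item': [3, 26, 13]}  # -> entry = {'key': {'z': 1}, 'item': [3, 26, 13]}
result = entry['key']['z'] + entry['item'][0]  # -> result = 4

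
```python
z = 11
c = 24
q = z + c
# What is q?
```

Answer: 35

Derivation:
Trace (tracking q):
z = 11  # -> z = 11
c = 24  # -> c = 24
q = z + c  # -> q = 35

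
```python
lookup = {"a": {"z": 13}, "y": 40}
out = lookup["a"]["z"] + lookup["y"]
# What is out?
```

Answer: 53

Derivation:
Trace (tracking out):
lookup = {'a': {'z': 13}, 'y': 40}  # -> lookup = {'a': {'z': 13}, 'y': 40}
out = lookup['a']['z'] + lookup['y']  # -> out = 53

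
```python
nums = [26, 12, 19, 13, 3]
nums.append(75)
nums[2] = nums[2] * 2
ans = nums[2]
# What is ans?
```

Trace (tracking ans):
nums = [26, 12, 19, 13, 3]  # -> nums = [26, 12, 19, 13, 3]
nums.append(75)  # -> nums = [26, 12, 19, 13, 3, 75]
nums[2] = nums[2] * 2  # -> nums = [26, 12, 38, 13, 3, 75]
ans = nums[2]  # -> ans = 38

Answer: 38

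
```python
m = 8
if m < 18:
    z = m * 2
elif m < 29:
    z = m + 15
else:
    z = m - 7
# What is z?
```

Trace (tracking z):
m = 8  # -> m = 8
if m < 18:  # condition is True
    z = m * 2  # -> z = 16

Answer: 16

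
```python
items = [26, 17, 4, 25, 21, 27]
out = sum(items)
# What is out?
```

Answer: 120

Derivation:
Trace (tracking out):
items = [26, 17, 4, 25, 21, 27]  # -> items = [26, 17, 4, 25, 21, 27]
out = sum(items)  # -> out = 120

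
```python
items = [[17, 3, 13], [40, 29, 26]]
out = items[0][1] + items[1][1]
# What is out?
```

Trace (tracking out):
items = [[17, 3, 13], [40, 29, 26]]  # -> items = [[17, 3, 13], [40, 29, 26]]
out = items[0][1] + items[1][1]  # -> out = 32

Answer: 32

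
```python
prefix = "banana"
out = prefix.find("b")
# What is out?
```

Answer: 0

Derivation:
Trace (tracking out):
prefix = 'banana'  # -> prefix = 'banana'
out = prefix.find('b')  # -> out = 0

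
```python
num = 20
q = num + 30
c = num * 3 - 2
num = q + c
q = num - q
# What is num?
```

Trace (tracking num):
num = 20  # -> num = 20
q = num + 30  # -> q = 50
c = num * 3 - 2  # -> c = 58
num = q + c  # -> num = 108
q = num - q  # -> q = 58

Answer: 108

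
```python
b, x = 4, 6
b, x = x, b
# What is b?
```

Trace (tracking b):
b, x = (4, 6)  # -> b = 4, x = 6
b, x = (x, b)  # -> b = 6, x = 4

Answer: 6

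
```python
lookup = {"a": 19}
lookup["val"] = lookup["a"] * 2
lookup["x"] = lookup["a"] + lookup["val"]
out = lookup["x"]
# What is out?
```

Trace (tracking out):
lookup = {'a': 19}  # -> lookup = {'a': 19}
lookup['val'] = lookup['a'] * 2  # -> lookup = {'a': 19, 'val': 38}
lookup['x'] = lookup['a'] + lookup['val']  # -> lookup = {'a': 19, 'val': 38, 'x': 57}
out = lookup['x']  # -> out = 57

Answer: 57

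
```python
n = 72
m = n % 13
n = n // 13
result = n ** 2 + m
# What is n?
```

Answer: 5

Derivation:
Trace (tracking n):
n = 72  # -> n = 72
m = n % 13  # -> m = 7
n = n // 13  # -> n = 5
result = n ** 2 + m  # -> result = 32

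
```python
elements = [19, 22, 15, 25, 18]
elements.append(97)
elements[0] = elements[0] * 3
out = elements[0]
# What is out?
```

Answer: 57

Derivation:
Trace (tracking out):
elements = [19, 22, 15, 25, 18]  # -> elements = [19, 22, 15, 25, 18]
elements.append(97)  # -> elements = [19, 22, 15, 25, 18, 97]
elements[0] = elements[0] * 3  # -> elements = [57, 22, 15, 25, 18, 97]
out = elements[0]  # -> out = 57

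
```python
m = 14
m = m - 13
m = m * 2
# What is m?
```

Answer: 2

Derivation:
Trace (tracking m):
m = 14  # -> m = 14
m = m - 13  # -> m = 1
m = m * 2  # -> m = 2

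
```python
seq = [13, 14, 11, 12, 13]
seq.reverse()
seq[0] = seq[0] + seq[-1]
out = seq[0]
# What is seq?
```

Trace (tracking seq):
seq = [13, 14, 11, 12, 13]  # -> seq = [13, 14, 11, 12, 13]
seq.reverse()  # -> seq = [13, 12, 11, 14, 13]
seq[0] = seq[0] + seq[-1]  # -> seq = [26, 12, 11, 14, 13]
out = seq[0]  # -> out = 26

Answer: [26, 12, 11, 14, 13]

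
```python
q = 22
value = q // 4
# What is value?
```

Trace (tracking value):
q = 22  # -> q = 22
value = q // 4  # -> value = 5

Answer: 5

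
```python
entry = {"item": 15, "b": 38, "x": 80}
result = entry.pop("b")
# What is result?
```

Trace (tracking result):
entry = {'item': 15, 'b': 38, 'x': 80}  # -> entry = {'item': 15, 'b': 38, 'x': 80}
result = entry.pop('b')  # -> result = 38

Answer: 38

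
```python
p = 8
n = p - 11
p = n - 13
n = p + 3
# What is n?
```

Answer: -13

Derivation:
Trace (tracking n):
p = 8  # -> p = 8
n = p - 11  # -> n = -3
p = n - 13  # -> p = -16
n = p + 3  # -> n = -13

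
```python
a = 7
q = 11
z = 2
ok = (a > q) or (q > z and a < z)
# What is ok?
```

Answer: False

Derivation:
Trace (tracking ok):
a = 7  # -> a = 7
q = 11  # -> q = 11
z = 2  # -> z = 2
ok = a > q or (q > z and a < z)  # -> ok = False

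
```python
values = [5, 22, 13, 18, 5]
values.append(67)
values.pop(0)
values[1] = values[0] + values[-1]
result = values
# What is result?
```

Answer: [22, 89, 18, 5, 67]

Derivation:
Trace (tracking result):
values = [5, 22, 13, 18, 5]  # -> values = [5, 22, 13, 18, 5]
values.append(67)  # -> values = [5, 22, 13, 18, 5, 67]
values.pop(0)  # -> values = [22, 13, 18, 5, 67]
values[1] = values[0] + values[-1]  # -> values = [22, 89, 18, 5, 67]
result = values  # -> result = [22, 89, 18, 5, 67]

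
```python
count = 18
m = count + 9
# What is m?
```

Answer: 27

Derivation:
Trace (tracking m):
count = 18  # -> count = 18
m = count + 9  # -> m = 27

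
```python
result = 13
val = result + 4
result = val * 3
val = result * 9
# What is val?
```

Trace (tracking val):
result = 13  # -> result = 13
val = result + 4  # -> val = 17
result = val * 3  # -> result = 51
val = result * 9  # -> val = 459

Answer: 459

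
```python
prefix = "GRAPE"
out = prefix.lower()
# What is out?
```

Trace (tracking out):
prefix = 'GRAPE'  # -> prefix = 'GRAPE'
out = prefix.lower()  # -> out = 'grape'

Answer: 'grape'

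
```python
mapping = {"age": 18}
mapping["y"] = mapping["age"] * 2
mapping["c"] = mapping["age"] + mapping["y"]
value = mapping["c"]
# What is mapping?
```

Answer: {'age': 18, 'y': 36, 'c': 54}

Derivation:
Trace (tracking mapping):
mapping = {'age': 18}  # -> mapping = {'age': 18}
mapping['y'] = mapping['age'] * 2  # -> mapping = {'age': 18, 'y': 36}
mapping['c'] = mapping['age'] + mapping['y']  # -> mapping = {'age': 18, 'y': 36, 'c': 54}
value = mapping['c']  # -> value = 54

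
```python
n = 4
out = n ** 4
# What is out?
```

Answer: 256

Derivation:
Trace (tracking out):
n = 4  # -> n = 4
out = n ** 4  # -> out = 256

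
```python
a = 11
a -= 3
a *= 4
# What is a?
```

Answer: 32

Derivation:
Trace (tracking a):
a = 11  # -> a = 11
a -= 3  # -> a = 8
a *= 4  # -> a = 32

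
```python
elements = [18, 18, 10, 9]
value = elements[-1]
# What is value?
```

Answer: 9

Derivation:
Trace (tracking value):
elements = [18, 18, 10, 9]  # -> elements = [18, 18, 10, 9]
value = elements[-1]  # -> value = 9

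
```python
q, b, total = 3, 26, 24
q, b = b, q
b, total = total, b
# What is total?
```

Answer: 3

Derivation:
Trace (tracking total):
q, b, total = (3, 26, 24)  # -> q = 3, b = 26, total = 24
q, b = (b, q)  # -> q = 26, b = 3
b, total = (total, b)  # -> b = 24, total = 3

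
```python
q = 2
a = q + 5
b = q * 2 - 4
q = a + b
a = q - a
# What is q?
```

Trace (tracking q):
q = 2  # -> q = 2
a = q + 5  # -> a = 7
b = q * 2 - 4  # -> b = 0
q = a + b  # -> q = 7
a = q - a  # -> a = 0

Answer: 7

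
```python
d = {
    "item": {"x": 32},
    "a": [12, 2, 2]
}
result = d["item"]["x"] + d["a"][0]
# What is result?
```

Answer: 44

Derivation:
Trace (tracking result):
d = {'item': {'x': 32}, 'a': [12, 2, 2]}  # -> d = {'item': {'x': 32}, 'a': [12, 2, 2]}
result = d['item']['x'] + d['a'][0]  # -> result = 44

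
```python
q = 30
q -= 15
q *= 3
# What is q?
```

Answer: 45

Derivation:
Trace (tracking q):
q = 30  # -> q = 30
q -= 15  # -> q = 15
q *= 3  # -> q = 45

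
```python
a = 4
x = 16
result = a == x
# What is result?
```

Answer: False

Derivation:
Trace (tracking result):
a = 4  # -> a = 4
x = 16  # -> x = 16
result = a == x  # -> result = False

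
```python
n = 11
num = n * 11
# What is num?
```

Trace (tracking num):
n = 11  # -> n = 11
num = n * 11  # -> num = 121

Answer: 121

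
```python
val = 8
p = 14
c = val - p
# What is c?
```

Answer: -6

Derivation:
Trace (tracking c):
val = 8  # -> val = 8
p = 14  # -> p = 14
c = val - p  # -> c = -6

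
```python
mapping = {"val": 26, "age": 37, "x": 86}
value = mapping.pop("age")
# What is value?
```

Trace (tracking value):
mapping = {'val': 26, 'age': 37, 'x': 86}  # -> mapping = {'val': 26, 'age': 37, 'x': 86}
value = mapping.pop('age')  # -> value = 37

Answer: 37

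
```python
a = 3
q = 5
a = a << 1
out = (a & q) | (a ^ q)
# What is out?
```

Trace (tracking out):
a = 3  # -> a = 3
q = 5  # -> q = 5
a = a << 1  # -> a = 6
out = a & q | a ^ q  # -> out = 7

Answer: 7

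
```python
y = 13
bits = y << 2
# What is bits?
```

Answer: 52

Derivation:
Trace (tracking bits):
y = 13  # -> y = 13
bits = y << 2  # -> bits = 52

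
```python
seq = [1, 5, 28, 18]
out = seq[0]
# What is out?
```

Answer: 1

Derivation:
Trace (tracking out):
seq = [1, 5, 28, 18]  # -> seq = [1, 5, 28, 18]
out = seq[0]  # -> out = 1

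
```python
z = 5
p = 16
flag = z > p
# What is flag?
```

Answer: False

Derivation:
Trace (tracking flag):
z = 5  # -> z = 5
p = 16  # -> p = 16
flag = z > p  # -> flag = False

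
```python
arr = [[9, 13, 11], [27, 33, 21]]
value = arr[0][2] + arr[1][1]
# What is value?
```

Trace (tracking value):
arr = [[9, 13, 11], [27, 33, 21]]  # -> arr = [[9, 13, 11], [27, 33, 21]]
value = arr[0][2] + arr[1][1]  # -> value = 44

Answer: 44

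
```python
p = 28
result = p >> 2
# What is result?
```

Answer: 7

Derivation:
Trace (tracking result):
p = 28  # -> p = 28
result = p >> 2  # -> result = 7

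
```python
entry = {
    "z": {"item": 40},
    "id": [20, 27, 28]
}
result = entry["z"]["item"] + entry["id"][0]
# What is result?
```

Answer: 60

Derivation:
Trace (tracking result):
entry = {'z': {'item': 40}, 'id': [20, 27, 28]}  # -> entry = {'z': {'item': 40}, 'id': [20, 27, 28]}
result = entry['z']['item'] + entry['id'][0]  # -> result = 60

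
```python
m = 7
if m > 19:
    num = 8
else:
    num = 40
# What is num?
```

Trace (tracking num):
m = 7  # -> m = 7
if m > 19:  # condition is False
else:
    num = 40  # -> num = 40

Answer: 40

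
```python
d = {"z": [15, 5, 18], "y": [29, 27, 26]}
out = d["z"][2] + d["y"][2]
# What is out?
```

Trace (tracking out):
d = {'z': [15, 5, 18], 'y': [29, 27, 26]}  # -> d = {'z': [15, 5, 18], 'y': [29, 27, 26]}
out = d['z'][2] + d['y'][2]  # -> out = 44

Answer: 44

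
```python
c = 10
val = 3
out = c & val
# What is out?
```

Answer: 2

Derivation:
Trace (tracking out):
c = 10  # -> c = 10
val = 3  # -> val = 3
out = c & val  # -> out = 2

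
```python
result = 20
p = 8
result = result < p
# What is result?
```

Answer: False

Derivation:
Trace (tracking result):
result = 20  # -> result = 20
p = 8  # -> p = 8
result = result < p  # -> result = False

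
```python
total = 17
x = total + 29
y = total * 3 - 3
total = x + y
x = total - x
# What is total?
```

Answer: 94

Derivation:
Trace (tracking total):
total = 17  # -> total = 17
x = total + 29  # -> x = 46
y = total * 3 - 3  # -> y = 48
total = x + y  # -> total = 94
x = total - x  # -> x = 48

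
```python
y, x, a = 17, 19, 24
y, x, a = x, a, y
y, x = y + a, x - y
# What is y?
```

Answer: 36

Derivation:
Trace (tracking y):
y, x, a = (17, 19, 24)  # -> y = 17, x = 19, a = 24
y, x, a = (x, a, y)  # -> y = 19, x = 24, a = 17
y, x = (y + a, x - y)  # -> y = 36, x = 5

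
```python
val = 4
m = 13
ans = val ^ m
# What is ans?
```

Answer: 9

Derivation:
Trace (tracking ans):
val = 4  # -> val = 4
m = 13  # -> m = 13
ans = val ^ m  # -> ans = 9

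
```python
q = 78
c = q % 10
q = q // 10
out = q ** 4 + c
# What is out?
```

Trace (tracking out):
q = 78  # -> q = 78
c = q % 10  # -> c = 8
q = q // 10  # -> q = 7
out = q ** 4 + c  # -> out = 2409

Answer: 2409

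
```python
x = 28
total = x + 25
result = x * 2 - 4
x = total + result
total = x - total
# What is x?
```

Answer: 105

Derivation:
Trace (tracking x):
x = 28  # -> x = 28
total = x + 25  # -> total = 53
result = x * 2 - 4  # -> result = 52
x = total + result  # -> x = 105
total = x - total  # -> total = 52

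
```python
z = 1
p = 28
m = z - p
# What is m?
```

Trace (tracking m):
z = 1  # -> z = 1
p = 28  # -> p = 28
m = z - p  # -> m = -27

Answer: -27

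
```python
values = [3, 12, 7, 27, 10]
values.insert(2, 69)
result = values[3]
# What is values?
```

Answer: [3, 12, 69, 7, 27, 10]

Derivation:
Trace (tracking values):
values = [3, 12, 7, 27, 10]  # -> values = [3, 12, 7, 27, 10]
values.insert(2, 69)  # -> values = [3, 12, 69, 7, 27, 10]
result = values[3]  # -> result = 7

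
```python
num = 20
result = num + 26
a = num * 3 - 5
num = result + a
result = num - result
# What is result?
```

Answer: 55

Derivation:
Trace (tracking result):
num = 20  # -> num = 20
result = num + 26  # -> result = 46
a = num * 3 - 5  # -> a = 55
num = result + a  # -> num = 101
result = num - result  # -> result = 55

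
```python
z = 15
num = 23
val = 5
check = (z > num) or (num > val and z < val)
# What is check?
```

Answer: False

Derivation:
Trace (tracking check):
z = 15  # -> z = 15
num = 23  # -> num = 23
val = 5  # -> val = 5
check = z > num or (num > val and z < val)  # -> check = False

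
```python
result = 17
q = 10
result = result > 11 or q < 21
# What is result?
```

Answer: True

Derivation:
Trace (tracking result):
result = 17  # -> result = 17
q = 10  # -> q = 10
result = result > 11 or q < 21  # -> result = True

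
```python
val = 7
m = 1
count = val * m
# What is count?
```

Answer: 7

Derivation:
Trace (tracking count):
val = 7  # -> val = 7
m = 1  # -> m = 1
count = val * m  # -> count = 7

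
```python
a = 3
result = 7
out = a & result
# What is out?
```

Trace (tracking out):
a = 3  # -> a = 3
result = 7  # -> result = 7
out = a & result  # -> out = 3

Answer: 3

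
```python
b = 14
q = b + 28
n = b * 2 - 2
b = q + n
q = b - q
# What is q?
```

Trace (tracking q):
b = 14  # -> b = 14
q = b + 28  # -> q = 42
n = b * 2 - 2  # -> n = 26
b = q + n  # -> b = 68
q = b - q  # -> q = 26

Answer: 26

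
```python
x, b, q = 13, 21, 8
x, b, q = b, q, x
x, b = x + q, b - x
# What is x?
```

Trace (tracking x):
x, b, q = (13, 21, 8)  # -> x = 13, b = 21, q = 8
x, b, q = (b, q, x)  # -> x = 21, b = 8, q = 13
x, b = (x + q, b - x)  # -> x = 34, b = -13

Answer: 34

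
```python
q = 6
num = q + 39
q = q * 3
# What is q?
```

Answer: 18

Derivation:
Trace (tracking q):
q = 6  # -> q = 6
num = q + 39  # -> num = 45
q = q * 3  # -> q = 18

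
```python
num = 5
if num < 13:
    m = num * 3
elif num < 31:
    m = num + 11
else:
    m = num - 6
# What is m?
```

Trace (tracking m):
num = 5  # -> num = 5
if num < 13:  # condition is True
    m = num * 3  # -> m = 15

Answer: 15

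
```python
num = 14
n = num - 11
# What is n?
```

Trace (tracking n):
num = 14  # -> num = 14
n = num - 11  # -> n = 3

Answer: 3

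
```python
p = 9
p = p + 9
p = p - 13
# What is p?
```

Answer: 5

Derivation:
Trace (tracking p):
p = 9  # -> p = 9
p = p + 9  # -> p = 18
p = p - 13  # -> p = 5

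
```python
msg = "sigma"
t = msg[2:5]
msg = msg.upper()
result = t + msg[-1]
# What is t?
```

Trace (tracking t):
msg = 'sigma'  # -> msg = 'sigma'
t = msg[2:5]  # -> t = 'gma'
msg = msg.upper()  # -> msg = 'SIGMA'
result = t + msg[-1]  # -> result = 'gmaA'

Answer: 'gma'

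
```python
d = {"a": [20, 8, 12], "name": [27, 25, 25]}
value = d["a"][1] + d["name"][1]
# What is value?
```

Answer: 33

Derivation:
Trace (tracking value):
d = {'a': [20, 8, 12], 'name': [27, 25, 25]}  # -> d = {'a': [20, 8, 12], 'name': [27, 25, 25]}
value = d['a'][1] + d['name'][1]  # -> value = 33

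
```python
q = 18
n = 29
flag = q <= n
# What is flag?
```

Trace (tracking flag):
q = 18  # -> q = 18
n = 29  # -> n = 29
flag = q <= n  # -> flag = True

Answer: True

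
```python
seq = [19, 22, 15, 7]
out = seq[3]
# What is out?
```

Trace (tracking out):
seq = [19, 22, 15, 7]  # -> seq = [19, 22, 15, 7]
out = seq[3]  # -> out = 7

Answer: 7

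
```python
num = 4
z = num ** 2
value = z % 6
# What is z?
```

Answer: 16

Derivation:
Trace (tracking z):
num = 4  # -> num = 4
z = num ** 2  # -> z = 16
value = z % 6  # -> value = 4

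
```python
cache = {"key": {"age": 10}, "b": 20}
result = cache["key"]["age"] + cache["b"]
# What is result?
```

Trace (tracking result):
cache = {'key': {'age': 10}, 'b': 20}  # -> cache = {'key': {'age': 10}, 'b': 20}
result = cache['key']['age'] + cache['b']  # -> result = 30

Answer: 30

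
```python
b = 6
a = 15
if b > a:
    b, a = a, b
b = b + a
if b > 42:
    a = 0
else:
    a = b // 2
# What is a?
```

Answer: 10

Derivation:
Trace (tracking a):
b = 6  # -> b = 6
a = 15  # -> a = 15
if b > a:  # condition is False
b = b + a  # -> b = 21
if b > 42:  # condition is False
else:
    a = b // 2  # -> a = 10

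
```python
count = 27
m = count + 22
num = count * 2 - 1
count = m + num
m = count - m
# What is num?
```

Trace (tracking num):
count = 27  # -> count = 27
m = count + 22  # -> m = 49
num = count * 2 - 1  # -> num = 53
count = m + num  # -> count = 102
m = count - m  # -> m = 53

Answer: 53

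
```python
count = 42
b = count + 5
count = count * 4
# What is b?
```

Answer: 47

Derivation:
Trace (tracking b):
count = 42  # -> count = 42
b = count + 5  # -> b = 47
count = count * 4  # -> count = 168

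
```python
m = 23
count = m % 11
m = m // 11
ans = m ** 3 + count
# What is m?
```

Answer: 2

Derivation:
Trace (tracking m):
m = 23  # -> m = 23
count = m % 11  # -> count = 1
m = m // 11  # -> m = 2
ans = m ** 3 + count  # -> ans = 9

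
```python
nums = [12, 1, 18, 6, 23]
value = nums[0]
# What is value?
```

Trace (tracking value):
nums = [12, 1, 18, 6, 23]  # -> nums = [12, 1, 18, 6, 23]
value = nums[0]  # -> value = 12

Answer: 12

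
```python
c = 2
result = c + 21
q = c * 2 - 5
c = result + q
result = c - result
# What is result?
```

Answer: -1

Derivation:
Trace (tracking result):
c = 2  # -> c = 2
result = c + 21  # -> result = 23
q = c * 2 - 5  # -> q = -1
c = result + q  # -> c = 22
result = c - result  # -> result = -1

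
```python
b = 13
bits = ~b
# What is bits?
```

Answer: -14

Derivation:
Trace (tracking bits):
b = 13  # -> b = 13
bits = ~b  # -> bits = -14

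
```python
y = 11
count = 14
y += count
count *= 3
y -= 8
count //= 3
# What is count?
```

Trace (tracking count):
y = 11  # -> y = 11
count = 14  # -> count = 14
y += count  # -> y = 25
count *= 3  # -> count = 42
y -= 8  # -> y = 17
count //= 3  # -> count = 14

Answer: 14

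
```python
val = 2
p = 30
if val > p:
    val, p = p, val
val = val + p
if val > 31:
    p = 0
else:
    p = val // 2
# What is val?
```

Trace (tracking val):
val = 2  # -> val = 2
p = 30  # -> p = 30
if val > p:  # condition is False
val = val + p  # -> val = 32
if val > 31:  # condition is True
    p = 0  # -> p = 0

Answer: 32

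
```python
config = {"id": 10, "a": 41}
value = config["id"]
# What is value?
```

Trace (tracking value):
config = {'id': 10, 'a': 41}  # -> config = {'id': 10, 'a': 41}
value = config['id']  # -> value = 10

Answer: 10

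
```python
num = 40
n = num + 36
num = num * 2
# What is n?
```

Trace (tracking n):
num = 40  # -> num = 40
n = num + 36  # -> n = 76
num = num * 2  # -> num = 80

Answer: 76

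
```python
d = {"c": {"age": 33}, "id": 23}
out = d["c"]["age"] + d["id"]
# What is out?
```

Trace (tracking out):
d = {'c': {'age': 33}, 'id': 23}  # -> d = {'c': {'age': 33}, 'id': 23}
out = d['c']['age'] + d['id']  # -> out = 56

Answer: 56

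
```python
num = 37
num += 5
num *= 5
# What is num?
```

Answer: 210

Derivation:
Trace (tracking num):
num = 37  # -> num = 37
num += 5  # -> num = 42
num *= 5  # -> num = 210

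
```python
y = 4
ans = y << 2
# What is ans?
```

Trace (tracking ans):
y = 4  # -> y = 4
ans = y << 2  # -> ans = 16

Answer: 16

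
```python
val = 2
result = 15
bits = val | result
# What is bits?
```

Answer: 15

Derivation:
Trace (tracking bits):
val = 2  # -> val = 2
result = 15  # -> result = 15
bits = val | result  # -> bits = 15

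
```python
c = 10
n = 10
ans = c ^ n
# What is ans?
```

Answer: 0

Derivation:
Trace (tracking ans):
c = 10  # -> c = 10
n = 10  # -> n = 10
ans = c ^ n  # -> ans = 0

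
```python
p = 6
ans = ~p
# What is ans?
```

Answer: -7

Derivation:
Trace (tracking ans):
p = 6  # -> p = 6
ans = ~p  # -> ans = -7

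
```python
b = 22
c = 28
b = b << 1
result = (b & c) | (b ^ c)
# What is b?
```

Answer: 44

Derivation:
Trace (tracking b):
b = 22  # -> b = 22
c = 28  # -> c = 28
b = b << 1  # -> b = 44
result = b & c | b ^ c  # -> result = 60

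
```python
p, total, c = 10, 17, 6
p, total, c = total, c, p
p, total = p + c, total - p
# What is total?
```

Answer: -11

Derivation:
Trace (tracking total):
p, total, c = (10, 17, 6)  # -> p = 10, total = 17, c = 6
p, total, c = (total, c, p)  # -> p = 17, total = 6, c = 10
p, total = (p + c, total - p)  # -> p = 27, total = -11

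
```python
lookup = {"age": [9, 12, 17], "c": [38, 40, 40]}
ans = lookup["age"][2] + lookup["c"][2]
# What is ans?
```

Trace (tracking ans):
lookup = {'age': [9, 12, 17], 'c': [38, 40, 40]}  # -> lookup = {'age': [9, 12, 17], 'c': [38, 40, 40]}
ans = lookup['age'][2] + lookup['c'][2]  # -> ans = 57

Answer: 57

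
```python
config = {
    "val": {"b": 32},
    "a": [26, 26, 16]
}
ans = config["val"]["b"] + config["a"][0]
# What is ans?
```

Answer: 58

Derivation:
Trace (tracking ans):
config = {'val': {'b': 32}, 'a': [26, 26, 16]}  # -> config = {'val': {'b': 32}, 'a': [26, 26, 16]}
ans = config['val']['b'] + config['a'][0]  # -> ans = 58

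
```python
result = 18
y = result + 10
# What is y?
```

Trace (tracking y):
result = 18  # -> result = 18
y = result + 10  # -> y = 28

Answer: 28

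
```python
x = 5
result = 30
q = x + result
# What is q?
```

Answer: 35

Derivation:
Trace (tracking q):
x = 5  # -> x = 5
result = 30  # -> result = 30
q = x + result  # -> q = 35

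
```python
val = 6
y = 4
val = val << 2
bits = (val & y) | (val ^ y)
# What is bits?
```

Trace (tracking bits):
val = 6  # -> val = 6
y = 4  # -> y = 4
val = val << 2  # -> val = 24
bits = val & y | val ^ y  # -> bits = 28

Answer: 28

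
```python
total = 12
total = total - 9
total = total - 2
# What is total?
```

Trace (tracking total):
total = 12  # -> total = 12
total = total - 9  # -> total = 3
total = total - 2  # -> total = 1

Answer: 1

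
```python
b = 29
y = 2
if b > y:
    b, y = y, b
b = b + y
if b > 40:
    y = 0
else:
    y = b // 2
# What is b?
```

Trace (tracking b):
b = 29  # -> b = 29
y = 2  # -> y = 2
if b > y:  # condition is True
    b, y = (y, b)  # -> b = 2, y = 29
b = b + y  # -> b = 31
if b > 40:  # condition is False
else:
    y = b // 2  # -> y = 15

Answer: 31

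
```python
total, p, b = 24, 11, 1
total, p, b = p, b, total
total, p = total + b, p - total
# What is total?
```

Trace (tracking total):
total, p, b = (24, 11, 1)  # -> total = 24, p = 11, b = 1
total, p, b = (p, b, total)  # -> total = 11, p = 1, b = 24
total, p = (total + b, p - total)  # -> total = 35, p = -10

Answer: 35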